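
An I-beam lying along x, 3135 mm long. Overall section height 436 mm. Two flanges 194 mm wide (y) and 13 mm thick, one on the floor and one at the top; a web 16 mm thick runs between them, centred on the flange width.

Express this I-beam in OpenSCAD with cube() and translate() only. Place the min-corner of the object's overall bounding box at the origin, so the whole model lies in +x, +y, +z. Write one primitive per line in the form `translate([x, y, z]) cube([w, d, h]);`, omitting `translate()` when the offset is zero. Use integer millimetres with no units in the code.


cube([3135, 194, 13]);
translate([0, 89, 13]) cube([3135, 16, 410]);
translate([0, 0, 423]) cube([3135, 194, 13]);


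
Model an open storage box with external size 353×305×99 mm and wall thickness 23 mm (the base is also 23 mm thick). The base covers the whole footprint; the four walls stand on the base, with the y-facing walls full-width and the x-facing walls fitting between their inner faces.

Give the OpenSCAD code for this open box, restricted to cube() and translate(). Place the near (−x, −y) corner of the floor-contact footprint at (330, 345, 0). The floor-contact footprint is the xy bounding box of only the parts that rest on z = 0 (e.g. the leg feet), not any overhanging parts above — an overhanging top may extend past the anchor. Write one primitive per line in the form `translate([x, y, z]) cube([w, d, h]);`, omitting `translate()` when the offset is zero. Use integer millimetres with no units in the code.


translate([330, 345, 0]) cube([353, 305, 23]);
translate([330, 345, 23]) cube([353, 23, 76]);
translate([330, 627, 23]) cube([353, 23, 76]);
translate([330, 368, 23]) cube([23, 259, 76]);
translate([660, 368, 23]) cube([23, 259, 76]);


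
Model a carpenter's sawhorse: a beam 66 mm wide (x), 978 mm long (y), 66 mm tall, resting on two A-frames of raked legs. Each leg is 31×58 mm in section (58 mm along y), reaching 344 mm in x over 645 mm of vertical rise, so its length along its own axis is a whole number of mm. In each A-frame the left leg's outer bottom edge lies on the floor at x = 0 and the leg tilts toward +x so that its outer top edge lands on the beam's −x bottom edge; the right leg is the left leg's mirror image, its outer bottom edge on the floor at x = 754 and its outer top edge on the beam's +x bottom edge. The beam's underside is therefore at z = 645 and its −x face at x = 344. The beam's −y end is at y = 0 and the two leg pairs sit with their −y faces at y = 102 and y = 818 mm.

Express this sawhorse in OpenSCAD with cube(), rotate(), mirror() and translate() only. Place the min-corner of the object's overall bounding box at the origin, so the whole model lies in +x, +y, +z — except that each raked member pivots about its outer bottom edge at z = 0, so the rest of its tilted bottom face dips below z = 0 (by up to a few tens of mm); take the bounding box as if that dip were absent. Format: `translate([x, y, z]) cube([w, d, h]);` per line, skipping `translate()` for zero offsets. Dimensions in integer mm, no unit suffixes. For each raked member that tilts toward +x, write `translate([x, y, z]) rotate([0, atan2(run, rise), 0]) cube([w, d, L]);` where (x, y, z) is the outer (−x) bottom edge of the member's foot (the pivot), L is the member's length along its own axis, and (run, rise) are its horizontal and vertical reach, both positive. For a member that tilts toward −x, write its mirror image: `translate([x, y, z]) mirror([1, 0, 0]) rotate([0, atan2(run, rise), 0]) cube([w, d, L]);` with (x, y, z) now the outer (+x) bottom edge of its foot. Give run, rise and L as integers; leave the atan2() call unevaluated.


translate([344, 0, 645]) cube([66, 978, 66]);
translate([0, 102, 0]) rotate([0, atan2(344, 645), 0]) cube([31, 58, 731]);
translate([754, 102, 0]) mirror([1, 0, 0]) rotate([0, atan2(344, 645), 0]) cube([31, 58, 731]);
translate([0, 818, 0]) rotate([0, atan2(344, 645), 0]) cube([31, 58, 731]);
translate([754, 818, 0]) mirror([1, 0, 0]) rotate([0, atan2(344, 645), 0]) cube([31, 58, 731]);


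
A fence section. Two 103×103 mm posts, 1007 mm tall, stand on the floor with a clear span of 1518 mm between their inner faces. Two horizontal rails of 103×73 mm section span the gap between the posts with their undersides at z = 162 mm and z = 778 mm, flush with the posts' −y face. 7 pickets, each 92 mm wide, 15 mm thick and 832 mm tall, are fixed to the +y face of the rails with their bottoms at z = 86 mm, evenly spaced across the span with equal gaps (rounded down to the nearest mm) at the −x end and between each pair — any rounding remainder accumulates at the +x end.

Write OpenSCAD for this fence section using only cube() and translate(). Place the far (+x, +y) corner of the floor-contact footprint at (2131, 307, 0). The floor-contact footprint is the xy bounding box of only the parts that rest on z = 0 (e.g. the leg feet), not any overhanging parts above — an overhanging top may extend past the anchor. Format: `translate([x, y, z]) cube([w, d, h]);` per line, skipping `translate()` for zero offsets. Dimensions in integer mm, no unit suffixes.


translate([407, 204, 0]) cube([103, 103, 1007]);
translate([2028, 204, 0]) cube([103, 103, 1007]);
translate([510, 204, 162]) cube([1518, 103, 73]);
translate([510, 204, 778]) cube([1518, 103, 73]);
translate([619, 307, 86]) cube([92, 15, 832]);
translate([820, 307, 86]) cube([92, 15, 832]);
translate([1021, 307, 86]) cube([92, 15, 832]);
translate([1222, 307, 86]) cube([92, 15, 832]);
translate([1423, 307, 86]) cube([92, 15, 832]);
translate([1624, 307, 86]) cube([92, 15, 832]);
translate([1825, 307, 86]) cube([92, 15, 832]);


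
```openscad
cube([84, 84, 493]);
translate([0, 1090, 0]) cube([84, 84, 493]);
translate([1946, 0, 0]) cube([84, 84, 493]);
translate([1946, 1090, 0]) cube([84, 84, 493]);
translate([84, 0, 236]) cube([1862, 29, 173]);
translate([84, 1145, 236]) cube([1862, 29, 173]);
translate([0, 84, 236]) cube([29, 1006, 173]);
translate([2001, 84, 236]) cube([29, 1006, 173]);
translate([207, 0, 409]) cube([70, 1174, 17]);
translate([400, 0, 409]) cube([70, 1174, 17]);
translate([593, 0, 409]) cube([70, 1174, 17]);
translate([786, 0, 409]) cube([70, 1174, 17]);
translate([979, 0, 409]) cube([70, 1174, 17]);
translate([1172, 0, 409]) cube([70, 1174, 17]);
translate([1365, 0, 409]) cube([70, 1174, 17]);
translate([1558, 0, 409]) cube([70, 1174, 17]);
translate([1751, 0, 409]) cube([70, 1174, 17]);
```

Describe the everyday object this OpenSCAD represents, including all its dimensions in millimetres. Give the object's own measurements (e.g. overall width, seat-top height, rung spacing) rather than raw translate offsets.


A bed frame 2030 mm long (x) by 1174 mm wide (y). Four 84×84 mm corner posts, 493 mm tall, at the corners of the footprint. Four rails of 29 mm thickness and 173 mm height run between adjacent posts with their undersides at z = 236 mm, their outer faces flush with the outside of the frame (the two x-running rails run between the posts' inner faces; the two y-running rails run between the posts' inner faces). 9 slats, each 70 mm wide (x) and 17 mm thick, lie across the top of the two x-running rails, running the full 1174 mm width of the frame in y; along x they sit between the end posts with a 123 mm gap after the −x posts and between neighbouring slats, leaving 125 mm before the +x posts.


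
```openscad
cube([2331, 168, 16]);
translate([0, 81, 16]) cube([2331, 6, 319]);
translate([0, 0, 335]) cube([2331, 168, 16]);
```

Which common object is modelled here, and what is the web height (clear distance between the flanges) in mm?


An I-beam. The web height is 319 mm.

Two wide flanges with a thin centred web — an I-beam. Overall 351 mm minus two 16 mm flanges gives a web of 351 − 2·16 = 319 mm.


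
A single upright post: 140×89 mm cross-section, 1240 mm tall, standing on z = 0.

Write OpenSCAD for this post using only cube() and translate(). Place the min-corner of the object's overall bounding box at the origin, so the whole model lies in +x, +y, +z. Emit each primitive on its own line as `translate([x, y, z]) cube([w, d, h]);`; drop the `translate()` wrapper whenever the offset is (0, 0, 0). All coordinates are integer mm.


cube([140, 89, 1240]);


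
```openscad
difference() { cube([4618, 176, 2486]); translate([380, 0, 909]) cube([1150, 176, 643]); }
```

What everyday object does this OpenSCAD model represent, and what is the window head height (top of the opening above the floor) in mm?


A wall with a window opening. The window head height is 1552 mm.

A wall with a rectangular opening subtracted — a window. Sill at z = 909, opening 643 mm tall, so the head is at 909 + 643 = 1552 mm.


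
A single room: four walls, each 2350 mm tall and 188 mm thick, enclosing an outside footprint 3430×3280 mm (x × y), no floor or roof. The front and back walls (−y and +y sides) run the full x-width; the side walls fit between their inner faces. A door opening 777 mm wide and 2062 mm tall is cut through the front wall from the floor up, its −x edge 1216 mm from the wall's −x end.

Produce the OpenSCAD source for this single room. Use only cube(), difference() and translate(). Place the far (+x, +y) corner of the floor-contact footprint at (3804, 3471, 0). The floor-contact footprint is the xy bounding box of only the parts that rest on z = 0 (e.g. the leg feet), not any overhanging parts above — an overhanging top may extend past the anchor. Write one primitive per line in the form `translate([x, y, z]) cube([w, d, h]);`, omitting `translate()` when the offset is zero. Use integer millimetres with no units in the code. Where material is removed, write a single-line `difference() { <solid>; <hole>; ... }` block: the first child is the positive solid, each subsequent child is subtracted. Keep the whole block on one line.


difference() { translate([374, 191, 0]) cube([3430, 188, 2350]); translate([1590, 191, 0]) cube([777, 188, 2062]); }
translate([374, 3283, 0]) cube([3430, 188, 2350]);
translate([374, 379, 0]) cube([188, 2904, 2350]);
translate([3616, 379, 0]) cube([188, 2904, 2350]);


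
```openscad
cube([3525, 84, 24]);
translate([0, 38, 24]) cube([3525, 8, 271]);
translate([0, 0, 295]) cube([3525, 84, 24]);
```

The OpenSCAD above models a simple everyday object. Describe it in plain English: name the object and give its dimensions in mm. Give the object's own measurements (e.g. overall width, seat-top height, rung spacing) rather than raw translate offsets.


An I-beam lying along x, 3525 mm long. Overall section height 319 mm. Two flanges 84 mm wide (y) and 24 mm thick, one on the floor and one at the top; a web 8 mm thick runs between them, centred on the flange width.


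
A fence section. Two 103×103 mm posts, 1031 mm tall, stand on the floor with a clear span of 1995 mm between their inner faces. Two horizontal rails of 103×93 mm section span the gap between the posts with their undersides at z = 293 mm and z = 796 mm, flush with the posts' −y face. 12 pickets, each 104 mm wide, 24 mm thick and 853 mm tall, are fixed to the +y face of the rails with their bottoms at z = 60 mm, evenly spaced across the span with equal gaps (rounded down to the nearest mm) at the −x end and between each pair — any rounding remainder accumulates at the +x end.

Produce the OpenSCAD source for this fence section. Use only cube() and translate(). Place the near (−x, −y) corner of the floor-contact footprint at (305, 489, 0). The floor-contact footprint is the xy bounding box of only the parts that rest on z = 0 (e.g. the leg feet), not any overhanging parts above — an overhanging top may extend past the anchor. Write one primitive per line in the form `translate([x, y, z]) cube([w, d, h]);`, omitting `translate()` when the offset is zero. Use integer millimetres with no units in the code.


translate([305, 489, 0]) cube([103, 103, 1031]);
translate([2403, 489, 0]) cube([103, 103, 1031]);
translate([408, 489, 293]) cube([1995, 103, 93]);
translate([408, 489, 796]) cube([1995, 103, 93]);
translate([465, 592, 60]) cube([104, 24, 853]);
translate([626, 592, 60]) cube([104, 24, 853]);
translate([787, 592, 60]) cube([104, 24, 853]);
translate([948, 592, 60]) cube([104, 24, 853]);
translate([1109, 592, 60]) cube([104, 24, 853]);
translate([1270, 592, 60]) cube([104, 24, 853]);
translate([1431, 592, 60]) cube([104, 24, 853]);
translate([1592, 592, 60]) cube([104, 24, 853]);
translate([1753, 592, 60]) cube([104, 24, 853]);
translate([1914, 592, 60]) cube([104, 24, 853]);
translate([2075, 592, 60]) cube([104, 24, 853]);
translate([2236, 592, 60]) cube([104, 24, 853]);


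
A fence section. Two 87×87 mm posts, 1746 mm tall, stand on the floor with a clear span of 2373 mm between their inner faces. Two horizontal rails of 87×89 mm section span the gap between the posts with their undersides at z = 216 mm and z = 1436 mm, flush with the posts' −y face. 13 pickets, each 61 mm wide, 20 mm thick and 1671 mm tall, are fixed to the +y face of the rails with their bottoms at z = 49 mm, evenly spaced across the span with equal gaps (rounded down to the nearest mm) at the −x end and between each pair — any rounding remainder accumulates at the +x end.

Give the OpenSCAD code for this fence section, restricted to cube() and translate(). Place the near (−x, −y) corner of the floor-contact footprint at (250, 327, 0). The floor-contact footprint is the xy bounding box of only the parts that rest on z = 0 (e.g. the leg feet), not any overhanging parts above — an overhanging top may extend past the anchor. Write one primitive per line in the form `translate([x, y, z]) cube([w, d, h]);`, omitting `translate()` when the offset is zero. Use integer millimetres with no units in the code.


translate([250, 327, 0]) cube([87, 87, 1746]);
translate([2710, 327, 0]) cube([87, 87, 1746]);
translate([337, 327, 216]) cube([2373, 87, 89]);
translate([337, 327, 1436]) cube([2373, 87, 89]);
translate([449, 414, 49]) cube([61, 20, 1671]);
translate([622, 414, 49]) cube([61, 20, 1671]);
translate([795, 414, 49]) cube([61, 20, 1671]);
translate([968, 414, 49]) cube([61, 20, 1671]);
translate([1141, 414, 49]) cube([61, 20, 1671]);
translate([1314, 414, 49]) cube([61, 20, 1671]);
translate([1487, 414, 49]) cube([61, 20, 1671]);
translate([1660, 414, 49]) cube([61, 20, 1671]);
translate([1833, 414, 49]) cube([61, 20, 1671]);
translate([2006, 414, 49]) cube([61, 20, 1671]);
translate([2179, 414, 49]) cube([61, 20, 1671]);
translate([2352, 414, 49]) cube([61, 20, 1671]);
translate([2525, 414, 49]) cube([61, 20, 1671]);


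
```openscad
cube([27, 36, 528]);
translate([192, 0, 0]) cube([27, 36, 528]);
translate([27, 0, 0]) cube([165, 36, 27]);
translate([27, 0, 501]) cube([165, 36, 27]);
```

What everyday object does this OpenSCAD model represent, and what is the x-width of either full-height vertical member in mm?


A picture frame. The border width is 27 mm.

Four thin pieces enclosing a rectangular opening — a picture frame. The two full-height stiles are 528 mm tall; the top rail sits at z = 501 and is 27 mm tall, so the border above the opening is 528 − 501 = 27 mm, matching the stile x-width.


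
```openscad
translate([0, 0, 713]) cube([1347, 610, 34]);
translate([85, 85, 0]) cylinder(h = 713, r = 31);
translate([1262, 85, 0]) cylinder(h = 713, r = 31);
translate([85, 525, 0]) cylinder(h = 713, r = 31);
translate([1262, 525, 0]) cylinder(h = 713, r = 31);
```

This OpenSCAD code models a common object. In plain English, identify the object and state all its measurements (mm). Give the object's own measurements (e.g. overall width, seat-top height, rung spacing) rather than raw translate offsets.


A rectangular dining table. The top is 1347×610×34 mm with its upper surface at z = 747 mm. It stands on four round legs of 62 mm diameter, each leg's bounding box inset 54 mm from the nearest pair of top edges, running from the floor to the underside of the top.


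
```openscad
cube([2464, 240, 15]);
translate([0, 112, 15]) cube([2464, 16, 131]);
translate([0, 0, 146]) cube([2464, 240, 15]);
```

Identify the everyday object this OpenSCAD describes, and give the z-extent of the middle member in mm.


An I-beam. The web height is 131 mm.

Two wide flanges with a thin centred web — an I-beam. Overall 161 mm minus two 15 mm flanges gives a web of 161 − 2·15 = 131 mm.


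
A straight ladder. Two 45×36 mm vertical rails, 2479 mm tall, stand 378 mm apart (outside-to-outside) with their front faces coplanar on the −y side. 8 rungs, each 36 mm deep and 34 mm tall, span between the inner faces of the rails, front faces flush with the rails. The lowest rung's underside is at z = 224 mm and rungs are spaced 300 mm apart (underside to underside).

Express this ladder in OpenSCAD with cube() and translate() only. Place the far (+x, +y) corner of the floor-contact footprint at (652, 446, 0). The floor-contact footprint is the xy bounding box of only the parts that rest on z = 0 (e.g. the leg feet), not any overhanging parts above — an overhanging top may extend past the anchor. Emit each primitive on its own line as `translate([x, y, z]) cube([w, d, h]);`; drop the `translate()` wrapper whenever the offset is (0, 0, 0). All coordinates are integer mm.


translate([274, 410, 0]) cube([45, 36, 2479]);
translate([607, 410, 0]) cube([45, 36, 2479]);
translate([319, 410, 224]) cube([288, 36, 34]);
translate([319, 410, 524]) cube([288, 36, 34]);
translate([319, 410, 824]) cube([288, 36, 34]);
translate([319, 410, 1124]) cube([288, 36, 34]);
translate([319, 410, 1424]) cube([288, 36, 34]);
translate([319, 410, 1724]) cube([288, 36, 34]);
translate([319, 410, 2024]) cube([288, 36, 34]);
translate([319, 410, 2324]) cube([288, 36, 34]);


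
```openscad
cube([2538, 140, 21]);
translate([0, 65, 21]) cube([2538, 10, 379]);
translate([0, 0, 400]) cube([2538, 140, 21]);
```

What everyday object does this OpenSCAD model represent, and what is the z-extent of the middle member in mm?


An I-beam. The web height is 379 mm.

Two wide flanges with a thin centred web — an I-beam. Overall 421 mm minus two 21 mm flanges gives a web of 421 − 2·21 = 379 mm.


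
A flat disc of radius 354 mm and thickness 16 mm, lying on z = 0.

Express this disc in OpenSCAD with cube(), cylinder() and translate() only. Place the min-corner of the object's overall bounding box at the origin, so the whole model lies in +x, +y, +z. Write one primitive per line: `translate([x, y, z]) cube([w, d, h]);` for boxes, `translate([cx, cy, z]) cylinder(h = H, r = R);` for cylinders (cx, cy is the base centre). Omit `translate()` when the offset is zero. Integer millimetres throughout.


translate([354, 354, 0]) cylinder(h = 16, r = 354);


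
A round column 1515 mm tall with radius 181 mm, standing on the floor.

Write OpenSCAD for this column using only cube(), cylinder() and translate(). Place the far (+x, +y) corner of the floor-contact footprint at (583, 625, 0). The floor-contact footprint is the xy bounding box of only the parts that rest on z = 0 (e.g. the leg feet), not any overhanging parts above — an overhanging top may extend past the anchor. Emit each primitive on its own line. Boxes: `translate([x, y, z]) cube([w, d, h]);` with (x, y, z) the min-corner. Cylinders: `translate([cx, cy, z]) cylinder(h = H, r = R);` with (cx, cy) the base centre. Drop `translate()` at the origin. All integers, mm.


translate([402, 444, 0]) cylinder(h = 1515, r = 181);


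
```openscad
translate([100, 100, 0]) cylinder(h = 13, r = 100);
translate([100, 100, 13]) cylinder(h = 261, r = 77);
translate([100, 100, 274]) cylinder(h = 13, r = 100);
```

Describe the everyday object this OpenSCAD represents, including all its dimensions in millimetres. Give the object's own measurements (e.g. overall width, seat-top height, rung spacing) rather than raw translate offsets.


A spool: two coaxial disc flanges of radius 100 mm and thickness 13 mm, joined by a core cylinder of radius 77 mm and height 261 mm. The lower flange rests on z = 0 and the three cylinders share a vertical axis.


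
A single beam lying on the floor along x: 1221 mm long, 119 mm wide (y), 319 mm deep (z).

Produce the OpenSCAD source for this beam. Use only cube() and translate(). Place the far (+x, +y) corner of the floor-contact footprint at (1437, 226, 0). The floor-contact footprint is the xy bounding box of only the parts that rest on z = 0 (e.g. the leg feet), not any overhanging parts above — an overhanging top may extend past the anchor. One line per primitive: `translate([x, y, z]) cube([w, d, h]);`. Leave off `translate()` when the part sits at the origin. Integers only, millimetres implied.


translate([216, 107, 0]) cube([1221, 119, 319]);


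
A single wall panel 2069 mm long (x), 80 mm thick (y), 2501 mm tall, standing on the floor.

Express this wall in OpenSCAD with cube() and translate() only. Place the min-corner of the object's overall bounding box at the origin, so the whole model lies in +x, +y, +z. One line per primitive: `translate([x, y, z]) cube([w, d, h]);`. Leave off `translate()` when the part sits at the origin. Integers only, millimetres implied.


cube([2069, 80, 2501]);


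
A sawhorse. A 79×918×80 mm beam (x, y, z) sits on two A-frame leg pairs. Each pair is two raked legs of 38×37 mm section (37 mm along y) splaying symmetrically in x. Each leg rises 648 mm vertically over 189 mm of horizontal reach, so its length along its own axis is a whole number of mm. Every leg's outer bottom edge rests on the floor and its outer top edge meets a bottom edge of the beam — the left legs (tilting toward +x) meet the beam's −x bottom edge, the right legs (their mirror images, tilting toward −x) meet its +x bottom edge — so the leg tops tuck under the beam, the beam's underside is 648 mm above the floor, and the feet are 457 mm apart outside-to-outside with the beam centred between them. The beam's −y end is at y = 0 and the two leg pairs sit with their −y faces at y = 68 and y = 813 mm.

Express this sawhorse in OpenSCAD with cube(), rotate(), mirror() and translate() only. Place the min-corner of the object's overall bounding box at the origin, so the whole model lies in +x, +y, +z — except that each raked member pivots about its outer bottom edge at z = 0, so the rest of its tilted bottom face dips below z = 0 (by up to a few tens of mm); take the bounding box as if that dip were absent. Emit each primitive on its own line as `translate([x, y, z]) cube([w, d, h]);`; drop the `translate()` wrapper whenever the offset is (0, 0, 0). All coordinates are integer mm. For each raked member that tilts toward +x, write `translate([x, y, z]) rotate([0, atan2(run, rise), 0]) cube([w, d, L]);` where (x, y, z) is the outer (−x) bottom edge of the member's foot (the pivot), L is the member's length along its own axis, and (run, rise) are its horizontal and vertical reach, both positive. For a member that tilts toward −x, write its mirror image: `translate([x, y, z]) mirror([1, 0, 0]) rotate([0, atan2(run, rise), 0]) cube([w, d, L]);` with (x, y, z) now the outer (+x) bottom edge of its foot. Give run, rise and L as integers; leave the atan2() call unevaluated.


translate([189, 0, 648]) cube([79, 918, 80]);
translate([0, 68, 0]) rotate([0, atan2(189, 648), 0]) cube([38, 37, 675]);
translate([457, 68, 0]) mirror([1, 0, 0]) rotate([0, atan2(189, 648), 0]) cube([38, 37, 675]);
translate([0, 813, 0]) rotate([0, atan2(189, 648), 0]) cube([38, 37, 675]);
translate([457, 813, 0]) mirror([1, 0, 0]) rotate([0, atan2(189, 648), 0]) cube([38, 37, 675]);


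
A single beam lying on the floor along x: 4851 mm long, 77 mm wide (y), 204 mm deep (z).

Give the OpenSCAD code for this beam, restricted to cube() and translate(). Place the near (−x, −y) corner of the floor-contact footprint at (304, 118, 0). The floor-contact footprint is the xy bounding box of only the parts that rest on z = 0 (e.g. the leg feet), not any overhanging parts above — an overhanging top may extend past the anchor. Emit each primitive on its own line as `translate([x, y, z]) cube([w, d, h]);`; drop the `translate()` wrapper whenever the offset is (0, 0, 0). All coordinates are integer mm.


translate([304, 118, 0]) cube([4851, 77, 204]);


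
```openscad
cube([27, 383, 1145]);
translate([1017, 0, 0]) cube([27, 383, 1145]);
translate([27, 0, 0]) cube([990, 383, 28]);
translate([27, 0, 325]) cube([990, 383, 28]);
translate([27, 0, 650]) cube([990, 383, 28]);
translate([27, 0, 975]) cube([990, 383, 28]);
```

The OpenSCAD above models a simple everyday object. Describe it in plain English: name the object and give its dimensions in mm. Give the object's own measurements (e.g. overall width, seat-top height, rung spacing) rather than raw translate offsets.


An open bookshelf. Two side panels, each 27 mm thick, 383 mm deep and 1145 mm tall, stand 1044 mm apart (outside-to-outside). Between them sit 4 shelves, each 28 mm thick and 383 mm deep, spanning the full gap between the sides. The bottom shelf rests on the floor (its underside at z = 0) and the clear gap between one shelf's top and the next shelf's underside is 297 mm.


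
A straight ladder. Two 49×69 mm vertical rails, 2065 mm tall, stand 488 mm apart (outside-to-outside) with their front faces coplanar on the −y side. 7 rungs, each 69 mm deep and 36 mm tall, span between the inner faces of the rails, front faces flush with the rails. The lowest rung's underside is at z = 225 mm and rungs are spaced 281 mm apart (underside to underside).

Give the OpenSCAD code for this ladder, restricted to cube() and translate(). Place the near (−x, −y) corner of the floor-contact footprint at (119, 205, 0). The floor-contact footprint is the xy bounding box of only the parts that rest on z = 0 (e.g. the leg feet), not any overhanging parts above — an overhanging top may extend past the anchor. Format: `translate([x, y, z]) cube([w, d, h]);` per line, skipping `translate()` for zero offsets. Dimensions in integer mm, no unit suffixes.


// rung span = 488 - 2*49 = 390
// rung[k] z = 225 + k*281
translate([119, 205, 0]) cube([49, 69, 2065]);
translate([558, 205, 0]) cube([49, 69, 2065]);
translate([168, 205, 225]) cube([390, 69, 36]);
translate([168, 205, 506]) cube([390, 69, 36]);
translate([168, 205, 787]) cube([390, 69, 36]);
translate([168, 205, 1068]) cube([390, 69, 36]);
translate([168, 205, 1349]) cube([390, 69, 36]);
translate([168, 205, 1630]) cube([390, 69, 36]);
translate([168, 205, 1911]) cube([390, 69, 36]);


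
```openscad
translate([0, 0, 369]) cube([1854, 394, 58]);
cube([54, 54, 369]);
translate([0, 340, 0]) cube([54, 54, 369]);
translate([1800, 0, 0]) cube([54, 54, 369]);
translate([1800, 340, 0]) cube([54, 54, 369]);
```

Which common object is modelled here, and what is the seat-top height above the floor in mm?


A bench. The seat-top height is 427 mm.

A long slab on four corner posts — a bench. The slab sits at z = 369 with thickness 58, so the top is 369 + 58 = 427 mm.


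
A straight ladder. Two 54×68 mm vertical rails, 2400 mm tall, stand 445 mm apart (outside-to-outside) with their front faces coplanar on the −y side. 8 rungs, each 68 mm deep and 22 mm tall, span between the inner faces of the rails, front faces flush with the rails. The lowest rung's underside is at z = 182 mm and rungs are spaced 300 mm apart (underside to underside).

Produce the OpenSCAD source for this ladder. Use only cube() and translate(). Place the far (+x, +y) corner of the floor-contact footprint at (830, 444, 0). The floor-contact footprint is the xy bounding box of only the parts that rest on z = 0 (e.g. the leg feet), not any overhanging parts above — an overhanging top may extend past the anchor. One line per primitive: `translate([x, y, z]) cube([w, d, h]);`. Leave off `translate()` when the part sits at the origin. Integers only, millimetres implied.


translate([385, 376, 0]) cube([54, 68, 2400]);
translate([776, 376, 0]) cube([54, 68, 2400]);
translate([439, 376, 182]) cube([337, 68, 22]);
translate([439, 376, 482]) cube([337, 68, 22]);
translate([439, 376, 782]) cube([337, 68, 22]);
translate([439, 376, 1082]) cube([337, 68, 22]);
translate([439, 376, 1382]) cube([337, 68, 22]);
translate([439, 376, 1682]) cube([337, 68, 22]);
translate([439, 376, 1982]) cube([337, 68, 22]);
translate([439, 376, 2282]) cube([337, 68, 22]);


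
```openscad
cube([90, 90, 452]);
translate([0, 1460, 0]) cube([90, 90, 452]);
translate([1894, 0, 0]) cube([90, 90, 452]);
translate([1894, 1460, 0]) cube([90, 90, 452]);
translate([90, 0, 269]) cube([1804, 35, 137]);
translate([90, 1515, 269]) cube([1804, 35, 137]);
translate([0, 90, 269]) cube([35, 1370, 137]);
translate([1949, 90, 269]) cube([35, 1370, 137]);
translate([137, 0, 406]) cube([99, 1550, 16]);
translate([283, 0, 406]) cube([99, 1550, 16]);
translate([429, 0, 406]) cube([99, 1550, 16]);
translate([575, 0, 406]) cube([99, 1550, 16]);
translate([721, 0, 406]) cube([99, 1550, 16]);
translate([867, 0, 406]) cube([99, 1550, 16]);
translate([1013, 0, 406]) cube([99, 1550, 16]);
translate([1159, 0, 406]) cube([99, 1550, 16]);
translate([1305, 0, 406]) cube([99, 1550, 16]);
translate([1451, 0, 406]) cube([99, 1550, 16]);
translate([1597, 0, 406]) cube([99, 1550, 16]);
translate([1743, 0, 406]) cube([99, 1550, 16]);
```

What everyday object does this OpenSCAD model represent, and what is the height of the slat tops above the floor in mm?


A bed frame. The slat-top height is 422 mm.

Four posts, four rails, and a row of slats — a bed frame. Slats sit on the rails at z = 269 + 137 = 406; with slat thickness 16, the top is 422 mm.


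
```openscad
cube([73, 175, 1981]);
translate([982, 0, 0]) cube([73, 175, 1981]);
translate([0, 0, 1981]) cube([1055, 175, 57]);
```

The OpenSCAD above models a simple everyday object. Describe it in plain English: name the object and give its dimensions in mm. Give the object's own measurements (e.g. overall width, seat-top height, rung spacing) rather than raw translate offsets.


A door frame. The clear opening is 909 mm wide and 1981 mm high. Two 73 mm wide jambs, 175 mm deep, stand either side of the opening from the floor to the top of the opening. A 57 mm thick head sits across the top of both jambs, spanning the full outside width of the frame.


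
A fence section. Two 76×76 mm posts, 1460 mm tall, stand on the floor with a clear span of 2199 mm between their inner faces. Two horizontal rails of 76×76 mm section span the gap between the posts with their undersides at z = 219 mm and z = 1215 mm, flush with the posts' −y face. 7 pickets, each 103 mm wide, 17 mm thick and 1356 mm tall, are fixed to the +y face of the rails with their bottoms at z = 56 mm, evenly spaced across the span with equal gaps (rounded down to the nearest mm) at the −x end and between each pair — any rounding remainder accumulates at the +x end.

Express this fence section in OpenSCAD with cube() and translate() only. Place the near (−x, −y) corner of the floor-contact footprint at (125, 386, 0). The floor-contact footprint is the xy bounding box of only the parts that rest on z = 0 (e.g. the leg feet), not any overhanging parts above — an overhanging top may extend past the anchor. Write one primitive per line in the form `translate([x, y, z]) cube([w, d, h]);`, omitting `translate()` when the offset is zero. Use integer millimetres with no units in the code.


translate([125, 386, 0]) cube([76, 76, 1460]);
translate([2400, 386, 0]) cube([76, 76, 1460]);
translate([201, 386, 219]) cube([2199, 76, 76]);
translate([201, 386, 1215]) cube([2199, 76, 76]);
translate([385, 462, 56]) cube([103, 17, 1356]);
translate([672, 462, 56]) cube([103, 17, 1356]);
translate([959, 462, 56]) cube([103, 17, 1356]);
translate([1246, 462, 56]) cube([103, 17, 1356]);
translate([1533, 462, 56]) cube([103, 17, 1356]);
translate([1820, 462, 56]) cube([103, 17, 1356]);
translate([2107, 462, 56]) cube([103, 17, 1356]);


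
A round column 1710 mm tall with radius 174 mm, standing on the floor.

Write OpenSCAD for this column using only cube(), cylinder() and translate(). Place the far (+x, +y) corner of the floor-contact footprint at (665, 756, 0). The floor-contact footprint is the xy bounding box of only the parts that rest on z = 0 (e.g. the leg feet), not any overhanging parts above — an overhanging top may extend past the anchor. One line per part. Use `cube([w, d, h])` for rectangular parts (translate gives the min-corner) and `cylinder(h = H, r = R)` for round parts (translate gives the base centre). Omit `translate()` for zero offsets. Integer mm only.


translate([491, 582, 0]) cylinder(h = 1710, r = 174);


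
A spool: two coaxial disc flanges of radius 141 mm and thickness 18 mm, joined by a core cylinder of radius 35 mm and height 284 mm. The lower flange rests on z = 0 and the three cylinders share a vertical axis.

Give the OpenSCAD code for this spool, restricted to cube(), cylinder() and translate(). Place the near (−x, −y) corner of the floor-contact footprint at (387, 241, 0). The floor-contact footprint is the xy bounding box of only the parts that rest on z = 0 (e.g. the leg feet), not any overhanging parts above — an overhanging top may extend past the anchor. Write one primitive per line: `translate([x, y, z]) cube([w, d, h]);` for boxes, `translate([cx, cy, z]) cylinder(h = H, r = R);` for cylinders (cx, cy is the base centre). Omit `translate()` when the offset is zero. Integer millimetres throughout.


translate([528, 382, 0]) cylinder(h = 18, r = 141);
translate([528, 382, 18]) cylinder(h = 284, r = 35);
translate([528, 382, 302]) cylinder(h = 18, r = 141);


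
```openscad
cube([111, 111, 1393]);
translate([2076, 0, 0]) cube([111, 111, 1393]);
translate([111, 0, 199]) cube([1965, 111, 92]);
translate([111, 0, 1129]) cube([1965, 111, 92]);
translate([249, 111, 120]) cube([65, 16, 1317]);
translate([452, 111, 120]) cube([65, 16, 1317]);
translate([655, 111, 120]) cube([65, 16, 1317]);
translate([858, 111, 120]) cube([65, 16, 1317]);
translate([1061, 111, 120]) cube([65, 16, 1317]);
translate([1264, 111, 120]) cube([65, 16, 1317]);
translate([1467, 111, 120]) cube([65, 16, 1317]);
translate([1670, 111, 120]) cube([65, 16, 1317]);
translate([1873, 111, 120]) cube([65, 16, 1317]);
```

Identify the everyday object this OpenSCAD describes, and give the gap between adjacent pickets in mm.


A fence section. The picket gap is 138 mm.

Two posts, two rails, 9 pickets — a fence section. Span 1965 mm holds 9 pickets of 65 mm with 10 equal gaps: ⌊(1965 − 9·65) / 10⌋ = 138 mm.


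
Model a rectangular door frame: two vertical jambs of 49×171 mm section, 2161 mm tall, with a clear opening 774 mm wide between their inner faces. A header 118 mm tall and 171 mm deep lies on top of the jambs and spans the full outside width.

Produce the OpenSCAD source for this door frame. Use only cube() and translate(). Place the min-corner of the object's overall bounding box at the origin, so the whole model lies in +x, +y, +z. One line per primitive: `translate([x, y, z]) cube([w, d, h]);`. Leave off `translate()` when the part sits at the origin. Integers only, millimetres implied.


cube([49, 171, 2161]);
translate([823, 0, 0]) cube([49, 171, 2161]);
translate([0, 0, 2161]) cube([872, 171, 118]);


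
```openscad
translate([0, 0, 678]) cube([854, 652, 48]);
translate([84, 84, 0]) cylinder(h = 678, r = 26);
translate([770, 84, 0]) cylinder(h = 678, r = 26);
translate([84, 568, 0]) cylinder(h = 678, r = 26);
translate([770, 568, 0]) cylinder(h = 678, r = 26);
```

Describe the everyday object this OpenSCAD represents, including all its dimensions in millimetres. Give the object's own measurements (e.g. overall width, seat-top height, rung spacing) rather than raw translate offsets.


A rectangular dining table. The top is 854×652×48 mm with its upper surface at z = 726 mm. It stands on four round legs of 52 mm diameter, each leg's bounding box inset 58 mm from the nearest pair of top edges, running from the floor to the underside of the top.


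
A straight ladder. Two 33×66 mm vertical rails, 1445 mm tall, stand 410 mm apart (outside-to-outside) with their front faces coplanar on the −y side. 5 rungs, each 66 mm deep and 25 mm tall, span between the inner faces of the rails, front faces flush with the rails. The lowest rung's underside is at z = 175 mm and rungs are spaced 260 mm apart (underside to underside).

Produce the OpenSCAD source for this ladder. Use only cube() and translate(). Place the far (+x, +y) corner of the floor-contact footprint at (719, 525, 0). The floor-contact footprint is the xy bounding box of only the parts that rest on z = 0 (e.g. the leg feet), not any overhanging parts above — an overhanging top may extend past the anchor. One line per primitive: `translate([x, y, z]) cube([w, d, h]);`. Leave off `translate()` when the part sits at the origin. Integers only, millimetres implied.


translate([309, 459, 0]) cube([33, 66, 1445]);
translate([686, 459, 0]) cube([33, 66, 1445]);
translate([342, 459, 175]) cube([344, 66, 25]);
translate([342, 459, 435]) cube([344, 66, 25]);
translate([342, 459, 695]) cube([344, 66, 25]);
translate([342, 459, 955]) cube([344, 66, 25]);
translate([342, 459, 1215]) cube([344, 66, 25]);


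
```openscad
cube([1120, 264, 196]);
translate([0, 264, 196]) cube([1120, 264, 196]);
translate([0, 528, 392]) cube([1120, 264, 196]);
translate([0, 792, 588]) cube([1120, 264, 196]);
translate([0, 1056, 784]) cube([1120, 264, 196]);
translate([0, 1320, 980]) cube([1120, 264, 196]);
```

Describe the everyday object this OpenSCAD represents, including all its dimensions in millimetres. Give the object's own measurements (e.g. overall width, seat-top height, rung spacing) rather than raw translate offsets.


A straight staircase of 6 solid steps. Each step is 1120 mm wide (x), 264 mm deep (y, the going) and 196 mm tall (the rise). The first step rests on the floor; each subsequent step sits one going further in +y and one rise higher in +z, directly behind and above the previous step with no overlap.


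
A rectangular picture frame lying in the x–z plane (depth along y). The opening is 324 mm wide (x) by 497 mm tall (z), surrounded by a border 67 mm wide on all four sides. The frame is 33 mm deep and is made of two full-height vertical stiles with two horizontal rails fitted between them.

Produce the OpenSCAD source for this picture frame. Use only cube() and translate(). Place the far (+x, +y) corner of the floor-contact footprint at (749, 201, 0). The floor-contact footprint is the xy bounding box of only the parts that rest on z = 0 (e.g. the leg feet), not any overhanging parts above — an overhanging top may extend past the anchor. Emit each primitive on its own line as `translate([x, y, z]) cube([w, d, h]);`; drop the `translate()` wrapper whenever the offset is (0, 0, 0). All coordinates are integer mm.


translate([291, 168, 0]) cube([67, 33, 631]);
translate([682, 168, 0]) cube([67, 33, 631]);
translate([358, 168, 0]) cube([324, 33, 67]);
translate([358, 168, 564]) cube([324, 33, 67]);


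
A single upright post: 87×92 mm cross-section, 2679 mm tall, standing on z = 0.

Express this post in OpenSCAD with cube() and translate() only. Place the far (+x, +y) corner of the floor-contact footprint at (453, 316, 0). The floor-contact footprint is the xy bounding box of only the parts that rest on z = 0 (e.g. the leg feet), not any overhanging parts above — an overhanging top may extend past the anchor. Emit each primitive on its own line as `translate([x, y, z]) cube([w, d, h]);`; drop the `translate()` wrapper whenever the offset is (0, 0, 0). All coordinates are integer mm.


translate([366, 224, 0]) cube([87, 92, 2679]);


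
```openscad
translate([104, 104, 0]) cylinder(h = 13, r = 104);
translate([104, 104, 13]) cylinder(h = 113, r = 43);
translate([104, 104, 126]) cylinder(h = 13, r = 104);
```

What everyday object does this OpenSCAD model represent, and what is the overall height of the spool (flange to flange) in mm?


A spool. The overall height is 139 mm.

Three coaxial cylinders, large–small–large — a spool. Two 13 mm flanges and a 113 mm core give 13 + 113 + 13 = 139 mm.
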